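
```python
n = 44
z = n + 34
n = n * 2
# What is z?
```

Answer: 78

Derivation:
Trace (tracking z):
n = 44  # -> n = 44
z = n + 34  # -> z = 78
n = n * 2  # -> n = 88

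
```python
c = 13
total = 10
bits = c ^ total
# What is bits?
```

Answer: 7

Derivation:
Trace (tracking bits):
c = 13  # -> c = 13
total = 10  # -> total = 10
bits = c ^ total  # -> bits = 7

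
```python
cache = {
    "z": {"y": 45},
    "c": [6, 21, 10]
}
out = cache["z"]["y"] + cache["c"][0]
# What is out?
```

Trace (tracking out):
cache = {'z': {'y': 45}, 'c': [6, 21, 10]}  # -> cache = {'z': {'y': 45}, 'c': [6, 21, 10]}
out = cache['z']['y'] + cache['c'][0]  # -> out = 51

Answer: 51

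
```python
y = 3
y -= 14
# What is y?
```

Answer: -11

Derivation:
Trace (tracking y):
y = 3  # -> y = 3
y -= 14  # -> y = -11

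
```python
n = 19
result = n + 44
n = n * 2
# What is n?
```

Trace (tracking n):
n = 19  # -> n = 19
result = n + 44  # -> result = 63
n = n * 2  # -> n = 38

Answer: 38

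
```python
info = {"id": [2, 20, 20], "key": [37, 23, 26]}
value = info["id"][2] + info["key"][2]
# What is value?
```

Trace (tracking value):
info = {'id': [2, 20, 20], 'key': [37, 23, 26]}  # -> info = {'id': [2, 20, 20], 'key': [37, 23, 26]}
value = info['id'][2] + info['key'][2]  # -> value = 46

Answer: 46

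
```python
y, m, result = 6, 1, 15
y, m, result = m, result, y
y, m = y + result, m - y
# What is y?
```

Trace (tracking y):
y, m, result = (6, 1, 15)  # -> y = 6, m = 1, result = 15
y, m, result = (m, result, y)  # -> y = 1, m = 15, result = 6
y, m = (y + result, m - y)  # -> y = 7, m = 14

Answer: 7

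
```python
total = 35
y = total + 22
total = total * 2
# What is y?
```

Trace (tracking y):
total = 35  # -> total = 35
y = total + 22  # -> y = 57
total = total * 2  # -> total = 70

Answer: 57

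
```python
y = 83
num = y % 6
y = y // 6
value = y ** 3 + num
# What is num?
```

Trace (tracking num):
y = 83  # -> y = 83
num = y % 6  # -> num = 5
y = y // 6  # -> y = 13
value = y ** 3 + num  # -> value = 2202

Answer: 5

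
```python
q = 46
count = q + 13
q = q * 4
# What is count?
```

Answer: 59

Derivation:
Trace (tracking count):
q = 46  # -> q = 46
count = q + 13  # -> count = 59
q = q * 4  # -> q = 184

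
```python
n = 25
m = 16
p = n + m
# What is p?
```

Trace (tracking p):
n = 25  # -> n = 25
m = 16  # -> m = 16
p = n + m  # -> p = 41

Answer: 41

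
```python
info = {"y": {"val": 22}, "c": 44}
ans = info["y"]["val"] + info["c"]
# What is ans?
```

Trace (tracking ans):
info = {'y': {'val': 22}, 'c': 44}  # -> info = {'y': {'val': 22}, 'c': 44}
ans = info['y']['val'] + info['c']  # -> ans = 66

Answer: 66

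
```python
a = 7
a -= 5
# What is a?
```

Trace (tracking a):
a = 7  # -> a = 7
a -= 5  # -> a = 2

Answer: 2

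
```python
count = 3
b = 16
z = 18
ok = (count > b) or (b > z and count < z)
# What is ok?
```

Answer: False

Derivation:
Trace (tracking ok):
count = 3  # -> count = 3
b = 16  # -> b = 16
z = 18  # -> z = 18
ok = count > b or (b > z and count < z)  # -> ok = False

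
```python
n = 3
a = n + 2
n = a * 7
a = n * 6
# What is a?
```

Answer: 210

Derivation:
Trace (tracking a):
n = 3  # -> n = 3
a = n + 2  # -> a = 5
n = a * 7  # -> n = 35
a = n * 6  # -> a = 210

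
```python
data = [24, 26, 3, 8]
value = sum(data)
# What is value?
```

Trace (tracking value):
data = [24, 26, 3, 8]  # -> data = [24, 26, 3, 8]
value = sum(data)  # -> value = 61

Answer: 61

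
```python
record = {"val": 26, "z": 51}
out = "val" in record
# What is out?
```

Trace (tracking out):
record = {'val': 26, 'z': 51}  # -> record = {'val': 26, 'z': 51}
out = 'val' in record  # -> out = True

Answer: True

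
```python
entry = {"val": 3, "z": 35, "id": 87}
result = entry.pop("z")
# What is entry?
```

Trace (tracking entry):
entry = {'val': 3, 'z': 35, 'id': 87}  # -> entry = {'val': 3, 'z': 35, 'id': 87}
result = entry.pop('z')  # -> result = 35

Answer: {'val': 3, 'id': 87}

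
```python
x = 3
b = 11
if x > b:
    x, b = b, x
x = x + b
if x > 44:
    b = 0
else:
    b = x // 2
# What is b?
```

Trace (tracking b):
x = 3  # -> x = 3
b = 11  # -> b = 11
if x > b:  # condition is False
x = x + b  # -> x = 14
if x > 44:  # condition is False
else:
    b = x // 2  # -> b = 7

Answer: 7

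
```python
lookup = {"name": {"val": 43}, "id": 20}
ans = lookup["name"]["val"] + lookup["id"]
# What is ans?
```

Answer: 63

Derivation:
Trace (tracking ans):
lookup = {'name': {'val': 43}, 'id': 20}  # -> lookup = {'name': {'val': 43}, 'id': 20}
ans = lookup['name']['val'] + lookup['id']  # -> ans = 63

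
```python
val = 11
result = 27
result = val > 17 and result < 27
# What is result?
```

Answer: False

Derivation:
Trace (tracking result):
val = 11  # -> val = 11
result = 27  # -> result = 27
result = val > 17 and result < 27  # -> result = False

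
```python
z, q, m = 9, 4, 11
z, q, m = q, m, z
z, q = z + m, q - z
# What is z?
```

Answer: 13

Derivation:
Trace (tracking z):
z, q, m = (9, 4, 11)  # -> z = 9, q = 4, m = 11
z, q, m = (q, m, z)  # -> z = 4, q = 11, m = 9
z, q = (z + m, q - z)  # -> z = 13, q = 7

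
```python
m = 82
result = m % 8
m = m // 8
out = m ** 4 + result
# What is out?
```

Trace (tracking out):
m = 82  # -> m = 82
result = m % 8  # -> result = 2
m = m // 8  # -> m = 10
out = m ** 4 + result  # -> out = 10002

Answer: 10002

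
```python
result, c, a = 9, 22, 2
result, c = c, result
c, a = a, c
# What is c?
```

Trace (tracking c):
result, c, a = (9, 22, 2)  # -> result = 9, c = 22, a = 2
result, c = (c, result)  # -> result = 22, c = 9
c, a = (a, c)  # -> c = 2, a = 9

Answer: 2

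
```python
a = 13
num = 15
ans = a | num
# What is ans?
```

Answer: 15

Derivation:
Trace (tracking ans):
a = 13  # -> a = 13
num = 15  # -> num = 15
ans = a | num  # -> ans = 15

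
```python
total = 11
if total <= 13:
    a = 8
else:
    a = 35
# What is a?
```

Trace (tracking a):
total = 11  # -> total = 11
if total <= 13:  # condition is True
    a = 8  # -> a = 8

Answer: 8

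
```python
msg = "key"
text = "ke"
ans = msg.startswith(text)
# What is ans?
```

Answer: True

Derivation:
Trace (tracking ans):
msg = 'key'  # -> msg = 'key'
text = 'ke'  # -> text = 'ke'
ans = msg.startswith(text)  # -> ans = True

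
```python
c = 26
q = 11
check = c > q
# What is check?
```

Answer: True

Derivation:
Trace (tracking check):
c = 26  # -> c = 26
q = 11  # -> q = 11
check = c > q  # -> check = True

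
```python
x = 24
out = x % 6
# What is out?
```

Answer: 0

Derivation:
Trace (tracking out):
x = 24  # -> x = 24
out = x % 6  # -> out = 0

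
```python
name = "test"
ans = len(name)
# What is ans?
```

Trace (tracking ans):
name = 'test'  # -> name = 'test'
ans = len(name)  # -> ans = 4

Answer: 4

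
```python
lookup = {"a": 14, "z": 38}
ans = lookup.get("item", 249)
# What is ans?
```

Answer: 249

Derivation:
Trace (tracking ans):
lookup = {'a': 14, 'z': 38}  # -> lookup = {'a': 14, 'z': 38}
ans = lookup.get('item', 249)  # -> ans = 249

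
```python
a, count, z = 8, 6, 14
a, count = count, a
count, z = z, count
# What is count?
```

Answer: 14

Derivation:
Trace (tracking count):
a, count, z = (8, 6, 14)  # -> a = 8, count = 6, z = 14
a, count = (count, a)  # -> a = 6, count = 8
count, z = (z, count)  # -> count = 14, z = 8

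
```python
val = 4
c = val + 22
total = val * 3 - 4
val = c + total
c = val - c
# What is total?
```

Answer: 8

Derivation:
Trace (tracking total):
val = 4  # -> val = 4
c = val + 22  # -> c = 26
total = val * 3 - 4  # -> total = 8
val = c + total  # -> val = 34
c = val - c  # -> c = 8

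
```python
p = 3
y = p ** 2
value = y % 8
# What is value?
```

Answer: 1

Derivation:
Trace (tracking value):
p = 3  # -> p = 3
y = p ** 2  # -> y = 9
value = y % 8  # -> value = 1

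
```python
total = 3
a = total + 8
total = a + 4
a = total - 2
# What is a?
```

Trace (tracking a):
total = 3  # -> total = 3
a = total + 8  # -> a = 11
total = a + 4  # -> total = 15
a = total - 2  # -> a = 13

Answer: 13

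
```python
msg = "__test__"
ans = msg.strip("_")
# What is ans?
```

Answer: 'test'

Derivation:
Trace (tracking ans):
msg = '__test__'  # -> msg = '__test__'
ans = msg.strip('_')  # -> ans = 'test'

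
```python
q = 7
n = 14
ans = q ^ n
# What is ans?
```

Trace (tracking ans):
q = 7  # -> q = 7
n = 14  # -> n = 14
ans = q ^ n  # -> ans = 9

Answer: 9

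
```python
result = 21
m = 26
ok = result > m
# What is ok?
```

Answer: False

Derivation:
Trace (tracking ok):
result = 21  # -> result = 21
m = 26  # -> m = 26
ok = result > m  # -> ok = False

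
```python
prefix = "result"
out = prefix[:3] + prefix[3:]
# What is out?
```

Answer: 'result'

Derivation:
Trace (tracking out):
prefix = 'result'  # -> prefix = 'result'
out = prefix[:3] + prefix[3:]  # -> out = 'result'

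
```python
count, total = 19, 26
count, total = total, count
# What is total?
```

Trace (tracking total):
count, total = (19, 26)  # -> count = 19, total = 26
count, total = (total, count)  # -> count = 26, total = 19

Answer: 19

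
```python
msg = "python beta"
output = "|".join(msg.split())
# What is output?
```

Answer: 'python|beta'

Derivation:
Trace (tracking output):
msg = 'python beta'  # -> msg = 'python beta'
output = '|'.join(msg.split())  # -> output = 'python|beta'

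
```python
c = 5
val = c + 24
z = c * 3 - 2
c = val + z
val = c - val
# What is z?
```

Answer: 13

Derivation:
Trace (tracking z):
c = 5  # -> c = 5
val = c + 24  # -> val = 29
z = c * 3 - 2  # -> z = 13
c = val + z  # -> c = 42
val = c - val  # -> val = 13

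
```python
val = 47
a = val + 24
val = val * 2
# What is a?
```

Answer: 71

Derivation:
Trace (tracking a):
val = 47  # -> val = 47
a = val + 24  # -> a = 71
val = val * 2  # -> val = 94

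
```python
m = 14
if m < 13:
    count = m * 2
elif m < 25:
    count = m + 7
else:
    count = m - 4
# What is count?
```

Answer: 21

Derivation:
Trace (tracking count):
m = 14  # -> m = 14
if m < 13:  # condition is False
elif m < 25:  # condition is True
    count = m + 7  # -> count = 21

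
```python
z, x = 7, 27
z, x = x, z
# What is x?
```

Trace (tracking x):
z, x = (7, 27)  # -> z = 7, x = 27
z, x = (x, z)  # -> z = 27, x = 7

Answer: 7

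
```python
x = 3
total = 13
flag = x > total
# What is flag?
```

Trace (tracking flag):
x = 3  # -> x = 3
total = 13  # -> total = 13
flag = x > total  # -> flag = False

Answer: False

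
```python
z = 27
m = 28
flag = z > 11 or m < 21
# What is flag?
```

Trace (tracking flag):
z = 27  # -> z = 27
m = 28  # -> m = 28
flag = z > 11 or m < 21  # -> flag = True

Answer: True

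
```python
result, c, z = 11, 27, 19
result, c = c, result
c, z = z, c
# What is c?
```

Trace (tracking c):
result, c, z = (11, 27, 19)  # -> result = 11, c = 27, z = 19
result, c = (c, result)  # -> result = 27, c = 11
c, z = (z, c)  # -> c = 19, z = 11

Answer: 19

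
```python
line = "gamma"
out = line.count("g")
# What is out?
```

Answer: 1

Derivation:
Trace (tracking out):
line = 'gamma'  # -> line = 'gamma'
out = line.count('g')  # -> out = 1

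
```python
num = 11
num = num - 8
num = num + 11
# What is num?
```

Trace (tracking num):
num = 11  # -> num = 11
num = num - 8  # -> num = 3
num = num + 11  # -> num = 14

Answer: 14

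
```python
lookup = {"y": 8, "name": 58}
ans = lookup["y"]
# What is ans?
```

Answer: 8

Derivation:
Trace (tracking ans):
lookup = {'y': 8, 'name': 58}  # -> lookup = {'y': 8, 'name': 58}
ans = lookup['y']  # -> ans = 8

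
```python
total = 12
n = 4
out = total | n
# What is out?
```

Answer: 12

Derivation:
Trace (tracking out):
total = 12  # -> total = 12
n = 4  # -> n = 4
out = total | n  # -> out = 12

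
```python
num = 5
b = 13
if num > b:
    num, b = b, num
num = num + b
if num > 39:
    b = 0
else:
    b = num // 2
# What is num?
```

Answer: 18

Derivation:
Trace (tracking num):
num = 5  # -> num = 5
b = 13  # -> b = 13
if num > b:  # condition is False
num = num + b  # -> num = 18
if num > 39:  # condition is False
else:
    b = num // 2  # -> b = 9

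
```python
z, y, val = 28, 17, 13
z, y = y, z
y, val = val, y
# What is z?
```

Trace (tracking z):
z, y, val = (28, 17, 13)  # -> z = 28, y = 17, val = 13
z, y = (y, z)  # -> z = 17, y = 28
y, val = (val, y)  # -> y = 13, val = 28

Answer: 17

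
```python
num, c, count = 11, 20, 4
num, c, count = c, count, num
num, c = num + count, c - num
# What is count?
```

Answer: 11

Derivation:
Trace (tracking count):
num, c, count = (11, 20, 4)  # -> num = 11, c = 20, count = 4
num, c, count = (c, count, num)  # -> num = 20, c = 4, count = 11
num, c = (num + count, c - num)  # -> num = 31, c = -16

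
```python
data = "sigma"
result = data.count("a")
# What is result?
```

Trace (tracking result):
data = 'sigma'  # -> data = 'sigma'
result = data.count('a')  # -> result = 1

Answer: 1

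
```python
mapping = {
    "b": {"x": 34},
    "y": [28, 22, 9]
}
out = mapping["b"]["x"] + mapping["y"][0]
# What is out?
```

Answer: 62

Derivation:
Trace (tracking out):
mapping = {'b': {'x': 34}, 'y': [28, 22, 9]}  # -> mapping = {'b': {'x': 34}, 'y': [28, 22, 9]}
out = mapping['b']['x'] + mapping['y'][0]  # -> out = 62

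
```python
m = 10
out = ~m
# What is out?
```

Answer: -11

Derivation:
Trace (tracking out):
m = 10  # -> m = 10
out = ~m  # -> out = -11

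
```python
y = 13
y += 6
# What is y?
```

Trace (tracking y):
y = 13  # -> y = 13
y += 6  # -> y = 19

Answer: 19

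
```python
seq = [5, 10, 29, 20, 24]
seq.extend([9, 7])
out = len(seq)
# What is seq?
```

Answer: [5, 10, 29, 20, 24, 9, 7]

Derivation:
Trace (tracking seq):
seq = [5, 10, 29, 20, 24]  # -> seq = [5, 10, 29, 20, 24]
seq.extend([9, 7])  # -> seq = [5, 10, 29, 20, 24, 9, 7]
out = len(seq)  # -> out = 7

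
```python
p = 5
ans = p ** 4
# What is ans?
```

Answer: 625

Derivation:
Trace (tracking ans):
p = 5  # -> p = 5
ans = p ** 4  # -> ans = 625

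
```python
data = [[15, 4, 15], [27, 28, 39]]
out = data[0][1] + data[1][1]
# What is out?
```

Answer: 32

Derivation:
Trace (tracking out):
data = [[15, 4, 15], [27, 28, 39]]  # -> data = [[15, 4, 15], [27, 28, 39]]
out = data[0][1] + data[1][1]  # -> out = 32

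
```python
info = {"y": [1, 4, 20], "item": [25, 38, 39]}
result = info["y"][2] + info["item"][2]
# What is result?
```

Trace (tracking result):
info = {'y': [1, 4, 20], 'item': [25, 38, 39]}  # -> info = {'y': [1, 4, 20], 'item': [25, 38, 39]}
result = info['y'][2] + info['item'][2]  # -> result = 59

Answer: 59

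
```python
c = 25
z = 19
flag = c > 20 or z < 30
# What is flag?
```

Answer: True

Derivation:
Trace (tracking flag):
c = 25  # -> c = 25
z = 19  # -> z = 19
flag = c > 20 or z < 30  # -> flag = True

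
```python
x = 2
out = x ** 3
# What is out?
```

Answer: 8

Derivation:
Trace (tracking out):
x = 2  # -> x = 2
out = x ** 3  # -> out = 8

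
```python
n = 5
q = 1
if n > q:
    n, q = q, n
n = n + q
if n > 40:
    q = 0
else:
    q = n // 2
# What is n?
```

Trace (tracking n):
n = 5  # -> n = 5
q = 1  # -> q = 1
if n > q:  # condition is True
    n, q = (q, n)  # -> n = 1, q = 5
n = n + q  # -> n = 6
if n > 40:  # condition is False
else:
    q = n // 2  # -> q = 3

Answer: 6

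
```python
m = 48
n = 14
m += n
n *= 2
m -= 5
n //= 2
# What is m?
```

Answer: 57

Derivation:
Trace (tracking m):
m = 48  # -> m = 48
n = 14  # -> n = 14
m += n  # -> m = 62
n *= 2  # -> n = 28
m -= 5  # -> m = 57
n //= 2  # -> n = 14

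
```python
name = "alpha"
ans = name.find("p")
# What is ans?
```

Trace (tracking ans):
name = 'alpha'  # -> name = 'alpha'
ans = name.find('p')  # -> ans = 2

Answer: 2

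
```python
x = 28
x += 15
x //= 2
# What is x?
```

Answer: 21

Derivation:
Trace (tracking x):
x = 28  # -> x = 28
x += 15  # -> x = 43
x //= 2  # -> x = 21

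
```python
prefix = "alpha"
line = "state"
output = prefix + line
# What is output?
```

Trace (tracking output):
prefix = 'alpha'  # -> prefix = 'alpha'
line = 'state'  # -> line = 'state'
output = prefix + line  # -> output = 'alphastate'

Answer: 'alphastate'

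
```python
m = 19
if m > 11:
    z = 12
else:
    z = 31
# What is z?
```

Trace (tracking z):
m = 19  # -> m = 19
if m > 11:  # condition is True
    z = 12  # -> z = 12

Answer: 12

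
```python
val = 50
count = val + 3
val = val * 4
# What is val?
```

Answer: 200

Derivation:
Trace (tracking val):
val = 50  # -> val = 50
count = val + 3  # -> count = 53
val = val * 4  # -> val = 200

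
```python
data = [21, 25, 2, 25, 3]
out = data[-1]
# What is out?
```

Answer: 3

Derivation:
Trace (tracking out):
data = [21, 25, 2, 25, 3]  # -> data = [21, 25, 2, 25, 3]
out = data[-1]  # -> out = 3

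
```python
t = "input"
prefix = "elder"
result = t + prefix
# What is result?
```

Trace (tracking result):
t = 'input'  # -> t = 'input'
prefix = 'elder'  # -> prefix = 'elder'
result = t + prefix  # -> result = 'inputelder'

Answer: 'inputelder'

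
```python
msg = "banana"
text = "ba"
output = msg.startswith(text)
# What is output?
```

Answer: True

Derivation:
Trace (tracking output):
msg = 'banana'  # -> msg = 'banana'
text = 'ba'  # -> text = 'ba'
output = msg.startswith(text)  # -> output = True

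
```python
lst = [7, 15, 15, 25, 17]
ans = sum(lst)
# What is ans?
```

Trace (tracking ans):
lst = [7, 15, 15, 25, 17]  # -> lst = [7, 15, 15, 25, 17]
ans = sum(lst)  # -> ans = 79

Answer: 79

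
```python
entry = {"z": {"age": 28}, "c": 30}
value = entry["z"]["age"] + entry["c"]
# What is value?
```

Trace (tracking value):
entry = {'z': {'age': 28}, 'c': 30}  # -> entry = {'z': {'age': 28}, 'c': 30}
value = entry['z']['age'] + entry['c']  # -> value = 58

Answer: 58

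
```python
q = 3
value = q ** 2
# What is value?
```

Answer: 9

Derivation:
Trace (tracking value):
q = 3  # -> q = 3
value = q ** 2  # -> value = 9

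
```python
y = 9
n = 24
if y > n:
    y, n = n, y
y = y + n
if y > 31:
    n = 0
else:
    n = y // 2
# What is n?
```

Trace (tracking n):
y = 9  # -> y = 9
n = 24  # -> n = 24
if y > n:  # condition is False
y = y + n  # -> y = 33
if y > 31:  # condition is True
    n = 0  # -> n = 0

Answer: 0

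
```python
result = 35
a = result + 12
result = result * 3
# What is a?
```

Trace (tracking a):
result = 35  # -> result = 35
a = result + 12  # -> a = 47
result = result * 3  # -> result = 105

Answer: 47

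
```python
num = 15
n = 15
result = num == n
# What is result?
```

Trace (tracking result):
num = 15  # -> num = 15
n = 15  # -> n = 15
result = num == n  # -> result = True

Answer: True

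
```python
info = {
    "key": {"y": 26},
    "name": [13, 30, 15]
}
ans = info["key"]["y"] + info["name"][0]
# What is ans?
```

Trace (tracking ans):
info = {'key': {'y': 26}, 'name': [13, 30, 15]}  # -> info = {'key': {'y': 26}, 'name': [13, 30, 15]}
ans = info['key']['y'] + info['name'][0]  # -> ans = 39

Answer: 39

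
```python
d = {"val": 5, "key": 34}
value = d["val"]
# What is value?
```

Answer: 5

Derivation:
Trace (tracking value):
d = {'val': 5, 'key': 34}  # -> d = {'val': 5, 'key': 34}
value = d['val']  # -> value = 5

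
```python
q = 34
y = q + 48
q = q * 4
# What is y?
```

Trace (tracking y):
q = 34  # -> q = 34
y = q + 48  # -> y = 82
q = q * 4  # -> q = 136

Answer: 82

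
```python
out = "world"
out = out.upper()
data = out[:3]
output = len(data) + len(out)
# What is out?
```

Answer: 'WORLD'

Derivation:
Trace (tracking out):
out = 'world'  # -> out = 'world'
out = out.upper()  # -> out = 'WORLD'
data = out[:3]  # -> data = 'WOR'
output = len(data) + len(out)  # -> output = 8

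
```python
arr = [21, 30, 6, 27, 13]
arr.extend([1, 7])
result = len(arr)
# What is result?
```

Trace (tracking result):
arr = [21, 30, 6, 27, 13]  # -> arr = [21, 30, 6, 27, 13]
arr.extend([1, 7])  # -> arr = [21, 30, 6, 27, 13, 1, 7]
result = len(arr)  # -> result = 7

Answer: 7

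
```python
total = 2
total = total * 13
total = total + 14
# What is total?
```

Answer: 40

Derivation:
Trace (tracking total):
total = 2  # -> total = 2
total = total * 13  # -> total = 26
total = total + 14  # -> total = 40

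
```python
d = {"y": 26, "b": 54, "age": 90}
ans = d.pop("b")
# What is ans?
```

Trace (tracking ans):
d = {'y': 26, 'b': 54, 'age': 90}  # -> d = {'y': 26, 'b': 54, 'age': 90}
ans = d.pop('b')  # -> ans = 54

Answer: 54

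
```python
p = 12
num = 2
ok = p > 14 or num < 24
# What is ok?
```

Trace (tracking ok):
p = 12  # -> p = 12
num = 2  # -> num = 2
ok = p > 14 or num < 24  # -> ok = True

Answer: True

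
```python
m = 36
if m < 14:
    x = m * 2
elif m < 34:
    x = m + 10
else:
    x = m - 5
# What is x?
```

Answer: 31

Derivation:
Trace (tracking x):
m = 36  # -> m = 36
if m < 14:  # condition is False
elif m < 34:  # condition is False
else:
    x = m - 5  # -> x = 31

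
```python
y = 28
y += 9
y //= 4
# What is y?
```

Trace (tracking y):
y = 28  # -> y = 28
y += 9  # -> y = 37
y //= 4  # -> y = 9

Answer: 9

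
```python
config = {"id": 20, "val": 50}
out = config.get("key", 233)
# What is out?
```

Trace (tracking out):
config = {'id': 20, 'val': 50}  # -> config = {'id': 20, 'val': 50}
out = config.get('key', 233)  # -> out = 233

Answer: 233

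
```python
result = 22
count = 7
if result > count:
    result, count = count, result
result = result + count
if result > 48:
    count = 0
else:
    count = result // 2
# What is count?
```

Answer: 14

Derivation:
Trace (tracking count):
result = 22  # -> result = 22
count = 7  # -> count = 7
if result > count:  # condition is True
    result, count = (count, result)  # -> result = 7, count = 22
result = result + count  # -> result = 29
if result > 48:  # condition is False
else:
    count = result // 2  # -> count = 14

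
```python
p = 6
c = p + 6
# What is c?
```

Answer: 12

Derivation:
Trace (tracking c):
p = 6  # -> p = 6
c = p + 6  # -> c = 12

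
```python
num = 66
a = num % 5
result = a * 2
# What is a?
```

Trace (tracking a):
num = 66  # -> num = 66
a = num % 5  # -> a = 1
result = a * 2  # -> result = 2

Answer: 1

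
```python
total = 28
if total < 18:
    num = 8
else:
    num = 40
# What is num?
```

Answer: 40

Derivation:
Trace (tracking num):
total = 28  # -> total = 28
if total < 18:  # condition is False
else:
    num = 40  # -> num = 40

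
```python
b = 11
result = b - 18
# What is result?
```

Answer: -7

Derivation:
Trace (tracking result):
b = 11  # -> b = 11
result = b - 18  # -> result = -7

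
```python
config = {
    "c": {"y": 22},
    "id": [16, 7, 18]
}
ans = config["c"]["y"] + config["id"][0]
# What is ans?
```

Answer: 38

Derivation:
Trace (tracking ans):
config = {'c': {'y': 22}, 'id': [16, 7, 18]}  # -> config = {'c': {'y': 22}, 'id': [16, 7, 18]}
ans = config['c']['y'] + config['id'][0]  # -> ans = 38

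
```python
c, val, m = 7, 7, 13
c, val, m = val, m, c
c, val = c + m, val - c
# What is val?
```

Trace (tracking val):
c, val, m = (7, 7, 13)  # -> c = 7, val = 7, m = 13
c, val, m = (val, m, c)  # -> c = 7, val = 13, m = 7
c, val = (c + m, val - c)  # -> c = 14, val = 6

Answer: 6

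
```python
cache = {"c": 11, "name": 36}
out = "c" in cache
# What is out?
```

Answer: True

Derivation:
Trace (tracking out):
cache = {'c': 11, 'name': 36}  # -> cache = {'c': 11, 'name': 36}
out = 'c' in cache  # -> out = True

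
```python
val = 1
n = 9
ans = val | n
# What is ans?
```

Answer: 9

Derivation:
Trace (tracking ans):
val = 1  # -> val = 1
n = 9  # -> n = 9
ans = val | n  # -> ans = 9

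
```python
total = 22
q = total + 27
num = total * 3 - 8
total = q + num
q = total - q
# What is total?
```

Answer: 107

Derivation:
Trace (tracking total):
total = 22  # -> total = 22
q = total + 27  # -> q = 49
num = total * 3 - 8  # -> num = 58
total = q + num  # -> total = 107
q = total - q  # -> q = 58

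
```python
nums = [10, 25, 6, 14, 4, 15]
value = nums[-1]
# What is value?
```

Trace (tracking value):
nums = [10, 25, 6, 14, 4, 15]  # -> nums = [10, 25, 6, 14, 4, 15]
value = nums[-1]  # -> value = 15

Answer: 15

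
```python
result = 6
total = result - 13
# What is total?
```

Answer: -7

Derivation:
Trace (tracking total):
result = 6  # -> result = 6
total = result - 13  # -> total = -7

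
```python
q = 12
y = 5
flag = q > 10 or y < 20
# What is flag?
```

Answer: True

Derivation:
Trace (tracking flag):
q = 12  # -> q = 12
y = 5  # -> y = 5
flag = q > 10 or y < 20  # -> flag = True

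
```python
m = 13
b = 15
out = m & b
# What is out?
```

Trace (tracking out):
m = 13  # -> m = 13
b = 15  # -> b = 15
out = m & b  # -> out = 13

Answer: 13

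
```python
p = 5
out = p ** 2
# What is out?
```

Answer: 25

Derivation:
Trace (tracking out):
p = 5  # -> p = 5
out = p ** 2  # -> out = 25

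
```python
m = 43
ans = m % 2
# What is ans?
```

Trace (tracking ans):
m = 43  # -> m = 43
ans = m % 2  # -> ans = 1

Answer: 1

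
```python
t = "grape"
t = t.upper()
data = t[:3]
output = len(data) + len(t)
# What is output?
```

Answer: 8

Derivation:
Trace (tracking output):
t = 'grape'  # -> t = 'grape'
t = t.upper()  # -> t = 'GRAPE'
data = t[:3]  # -> data = 'GRA'
output = len(data) + len(t)  # -> output = 8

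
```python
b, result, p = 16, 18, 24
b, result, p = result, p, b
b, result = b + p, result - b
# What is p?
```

Answer: 16

Derivation:
Trace (tracking p):
b, result, p = (16, 18, 24)  # -> b = 16, result = 18, p = 24
b, result, p = (result, p, b)  # -> b = 18, result = 24, p = 16
b, result = (b + p, result - b)  # -> b = 34, result = 6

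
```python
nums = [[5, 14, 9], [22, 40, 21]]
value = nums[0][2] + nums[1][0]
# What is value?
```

Answer: 31

Derivation:
Trace (tracking value):
nums = [[5, 14, 9], [22, 40, 21]]  # -> nums = [[5, 14, 9], [22, 40, 21]]
value = nums[0][2] + nums[1][0]  # -> value = 31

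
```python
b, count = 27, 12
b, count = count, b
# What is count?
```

Trace (tracking count):
b, count = (27, 12)  # -> b = 27, count = 12
b, count = (count, b)  # -> b = 12, count = 27

Answer: 27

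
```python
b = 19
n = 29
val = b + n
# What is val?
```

Answer: 48

Derivation:
Trace (tracking val):
b = 19  # -> b = 19
n = 29  # -> n = 29
val = b + n  # -> val = 48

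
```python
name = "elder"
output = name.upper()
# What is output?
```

Answer: 'ELDER'

Derivation:
Trace (tracking output):
name = 'elder'  # -> name = 'elder'
output = name.upper()  # -> output = 'ELDER'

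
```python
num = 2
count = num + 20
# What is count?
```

Answer: 22

Derivation:
Trace (tracking count):
num = 2  # -> num = 2
count = num + 20  # -> count = 22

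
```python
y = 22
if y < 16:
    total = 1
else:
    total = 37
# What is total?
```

Trace (tracking total):
y = 22  # -> y = 22
if y < 16:  # condition is False
else:
    total = 37  # -> total = 37

Answer: 37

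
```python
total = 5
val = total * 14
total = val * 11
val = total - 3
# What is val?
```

Trace (tracking val):
total = 5  # -> total = 5
val = total * 14  # -> val = 70
total = val * 11  # -> total = 770
val = total - 3  # -> val = 767

Answer: 767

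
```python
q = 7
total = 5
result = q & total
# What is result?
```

Answer: 5

Derivation:
Trace (tracking result):
q = 7  # -> q = 7
total = 5  # -> total = 5
result = q & total  # -> result = 5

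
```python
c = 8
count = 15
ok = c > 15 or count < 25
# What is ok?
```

Answer: True

Derivation:
Trace (tracking ok):
c = 8  # -> c = 8
count = 15  # -> count = 15
ok = c > 15 or count < 25  # -> ok = True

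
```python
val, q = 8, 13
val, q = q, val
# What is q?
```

Answer: 8

Derivation:
Trace (tracking q):
val, q = (8, 13)  # -> val = 8, q = 13
val, q = (q, val)  # -> val = 13, q = 8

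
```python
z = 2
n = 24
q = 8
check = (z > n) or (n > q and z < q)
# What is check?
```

Answer: True

Derivation:
Trace (tracking check):
z = 2  # -> z = 2
n = 24  # -> n = 24
q = 8  # -> q = 8
check = z > n or (n > q and z < q)  # -> check = True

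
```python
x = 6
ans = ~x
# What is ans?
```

Trace (tracking ans):
x = 6  # -> x = 6
ans = ~x  # -> ans = -7

Answer: -7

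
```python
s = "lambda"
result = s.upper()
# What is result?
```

Trace (tracking result):
s = 'lambda'  # -> s = 'lambda'
result = s.upper()  # -> result = 'LAMBDA'

Answer: 'LAMBDA'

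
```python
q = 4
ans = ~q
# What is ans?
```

Answer: -5

Derivation:
Trace (tracking ans):
q = 4  # -> q = 4
ans = ~q  # -> ans = -5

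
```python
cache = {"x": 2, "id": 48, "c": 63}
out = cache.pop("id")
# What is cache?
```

Trace (tracking cache):
cache = {'x': 2, 'id': 48, 'c': 63}  # -> cache = {'x': 2, 'id': 48, 'c': 63}
out = cache.pop('id')  # -> out = 48

Answer: {'x': 2, 'c': 63}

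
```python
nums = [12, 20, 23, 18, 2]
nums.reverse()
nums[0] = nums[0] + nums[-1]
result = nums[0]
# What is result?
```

Trace (tracking result):
nums = [12, 20, 23, 18, 2]  # -> nums = [12, 20, 23, 18, 2]
nums.reverse()  # -> nums = [2, 18, 23, 20, 12]
nums[0] = nums[0] + nums[-1]  # -> nums = [14, 18, 23, 20, 12]
result = nums[0]  # -> result = 14

Answer: 14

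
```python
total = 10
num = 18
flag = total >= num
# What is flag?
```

Answer: False

Derivation:
Trace (tracking flag):
total = 10  # -> total = 10
num = 18  # -> num = 18
flag = total >= num  # -> flag = False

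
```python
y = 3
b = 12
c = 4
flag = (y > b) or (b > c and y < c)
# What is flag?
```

Trace (tracking flag):
y = 3  # -> y = 3
b = 12  # -> b = 12
c = 4  # -> c = 4
flag = y > b or (b > c and y < c)  # -> flag = True

Answer: True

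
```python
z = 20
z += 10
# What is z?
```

Trace (tracking z):
z = 20  # -> z = 20
z += 10  # -> z = 30

Answer: 30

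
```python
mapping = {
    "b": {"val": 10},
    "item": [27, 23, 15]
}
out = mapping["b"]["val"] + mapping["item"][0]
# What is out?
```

Answer: 37

Derivation:
Trace (tracking out):
mapping = {'b': {'val': 10}, 'item': [27, 23, 15]}  # -> mapping = {'b': {'val': 10}, 'item': [27, 23, 15]}
out = mapping['b']['val'] + mapping['item'][0]  # -> out = 37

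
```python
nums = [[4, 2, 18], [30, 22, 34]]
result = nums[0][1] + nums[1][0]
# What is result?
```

Answer: 32

Derivation:
Trace (tracking result):
nums = [[4, 2, 18], [30, 22, 34]]  # -> nums = [[4, 2, 18], [30, 22, 34]]
result = nums[0][1] + nums[1][0]  # -> result = 32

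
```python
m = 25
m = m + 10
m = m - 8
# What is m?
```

Answer: 27

Derivation:
Trace (tracking m):
m = 25  # -> m = 25
m = m + 10  # -> m = 35
m = m - 8  # -> m = 27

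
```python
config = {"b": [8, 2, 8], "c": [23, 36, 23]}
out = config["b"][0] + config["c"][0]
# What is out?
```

Trace (tracking out):
config = {'b': [8, 2, 8], 'c': [23, 36, 23]}  # -> config = {'b': [8, 2, 8], 'c': [23, 36, 23]}
out = config['b'][0] + config['c'][0]  # -> out = 31

Answer: 31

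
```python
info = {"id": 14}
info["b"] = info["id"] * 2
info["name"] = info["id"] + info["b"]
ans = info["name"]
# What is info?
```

Answer: {'id': 14, 'b': 28, 'name': 42}

Derivation:
Trace (tracking info):
info = {'id': 14}  # -> info = {'id': 14}
info['b'] = info['id'] * 2  # -> info = {'id': 14, 'b': 28}
info['name'] = info['id'] + info['b']  # -> info = {'id': 14, 'b': 28, 'name': 42}
ans = info['name']  # -> ans = 42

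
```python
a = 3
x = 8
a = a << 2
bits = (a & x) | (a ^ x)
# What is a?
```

Answer: 12

Derivation:
Trace (tracking a):
a = 3  # -> a = 3
x = 8  # -> x = 8
a = a << 2  # -> a = 12
bits = a & x | a ^ x  # -> bits = 12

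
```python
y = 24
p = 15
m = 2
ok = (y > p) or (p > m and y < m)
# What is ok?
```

Trace (tracking ok):
y = 24  # -> y = 24
p = 15  # -> p = 15
m = 2  # -> m = 2
ok = y > p or (p > m and y < m)  # -> ok = True

Answer: True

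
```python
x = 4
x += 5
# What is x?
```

Answer: 9

Derivation:
Trace (tracking x):
x = 4  # -> x = 4
x += 5  # -> x = 9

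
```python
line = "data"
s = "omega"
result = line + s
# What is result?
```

Answer: 'dataomega'

Derivation:
Trace (tracking result):
line = 'data'  # -> line = 'data'
s = 'omega'  # -> s = 'omega'
result = line + s  # -> result = 'dataomega'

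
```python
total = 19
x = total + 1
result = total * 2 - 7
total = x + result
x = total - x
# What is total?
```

Trace (tracking total):
total = 19  # -> total = 19
x = total + 1  # -> x = 20
result = total * 2 - 7  # -> result = 31
total = x + result  # -> total = 51
x = total - x  # -> x = 31

Answer: 51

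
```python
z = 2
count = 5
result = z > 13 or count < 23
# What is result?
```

Answer: True

Derivation:
Trace (tracking result):
z = 2  # -> z = 2
count = 5  # -> count = 5
result = z > 13 or count < 23  # -> result = True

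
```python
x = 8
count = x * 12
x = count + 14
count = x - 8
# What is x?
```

Trace (tracking x):
x = 8  # -> x = 8
count = x * 12  # -> count = 96
x = count + 14  # -> x = 110
count = x - 8  # -> count = 102

Answer: 110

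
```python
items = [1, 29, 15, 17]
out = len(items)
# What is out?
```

Trace (tracking out):
items = [1, 29, 15, 17]  # -> items = [1, 29, 15, 17]
out = len(items)  # -> out = 4

Answer: 4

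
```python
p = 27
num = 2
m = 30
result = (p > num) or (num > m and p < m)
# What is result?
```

Answer: True

Derivation:
Trace (tracking result):
p = 27  # -> p = 27
num = 2  # -> num = 2
m = 30  # -> m = 30
result = p > num or (num > m and p < m)  # -> result = True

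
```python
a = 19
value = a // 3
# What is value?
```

Trace (tracking value):
a = 19  # -> a = 19
value = a // 3  # -> value = 6

Answer: 6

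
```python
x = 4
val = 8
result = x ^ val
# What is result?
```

Answer: 12

Derivation:
Trace (tracking result):
x = 4  # -> x = 4
val = 8  # -> val = 8
result = x ^ val  # -> result = 12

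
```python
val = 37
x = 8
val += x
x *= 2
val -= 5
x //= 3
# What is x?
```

Answer: 5

Derivation:
Trace (tracking x):
val = 37  # -> val = 37
x = 8  # -> x = 8
val += x  # -> val = 45
x *= 2  # -> x = 16
val -= 5  # -> val = 40
x //= 3  # -> x = 5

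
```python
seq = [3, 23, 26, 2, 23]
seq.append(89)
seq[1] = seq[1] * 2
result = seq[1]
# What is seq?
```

Trace (tracking seq):
seq = [3, 23, 26, 2, 23]  # -> seq = [3, 23, 26, 2, 23]
seq.append(89)  # -> seq = [3, 23, 26, 2, 23, 89]
seq[1] = seq[1] * 2  # -> seq = [3, 46, 26, 2, 23, 89]
result = seq[1]  # -> result = 46

Answer: [3, 46, 26, 2, 23, 89]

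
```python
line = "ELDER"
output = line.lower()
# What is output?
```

Trace (tracking output):
line = 'ELDER'  # -> line = 'ELDER'
output = line.lower()  # -> output = 'elder'

Answer: 'elder'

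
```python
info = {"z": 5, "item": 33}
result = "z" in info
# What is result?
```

Answer: True

Derivation:
Trace (tracking result):
info = {'z': 5, 'item': 33}  # -> info = {'z': 5, 'item': 33}
result = 'z' in info  # -> result = True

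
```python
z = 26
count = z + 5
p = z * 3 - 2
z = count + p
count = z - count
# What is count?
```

Trace (tracking count):
z = 26  # -> z = 26
count = z + 5  # -> count = 31
p = z * 3 - 2  # -> p = 76
z = count + p  # -> z = 107
count = z - count  # -> count = 76

Answer: 76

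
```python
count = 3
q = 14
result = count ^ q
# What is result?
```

Answer: 13

Derivation:
Trace (tracking result):
count = 3  # -> count = 3
q = 14  # -> q = 14
result = count ^ q  # -> result = 13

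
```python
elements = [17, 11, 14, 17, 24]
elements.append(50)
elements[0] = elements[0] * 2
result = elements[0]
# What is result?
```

Answer: 34

Derivation:
Trace (tracking result):
elements = [17, 11, 14, 17, 24]  # -> elements = [17, 11, 14, 17, 24]
elements.append(50)  # -> elements = [17, 11, 14, 17, 24, 50]
elements[0] = elements[0] * 2  # -> elements = [34, 11, 14, 17, 24, 50]
result = elements[0]  # -> result = 34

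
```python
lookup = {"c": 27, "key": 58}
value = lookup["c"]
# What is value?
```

Trace (tracking value):
lookup = {'c': 27, 'key': 58}  # -> lookup = {'c': 27, 'key': 58}
value = lookup['c']  # -> value = 27

Answer: 27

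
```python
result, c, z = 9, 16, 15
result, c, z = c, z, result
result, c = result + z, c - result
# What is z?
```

Answer: 9

Derivation:
Trace (tracking z):
result, c, z = (9, 16, 15)  # -> result = 9, c = 16, z = 15
result, c, z = (c, z, result)  # -> result = 16, c = 15, z = 9
result, c = (result + z, c - result)  # -> result = 25, c = -1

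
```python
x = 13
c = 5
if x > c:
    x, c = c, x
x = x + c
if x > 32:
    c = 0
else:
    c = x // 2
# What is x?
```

Answer: 18

Derivation:
Trace (tracking x):
x = 13  # -> x = 13
c = 5  # -> c = 5
if x > c:  # condition is True
    x, c = (c, x)  # -> x = 5, c = 13
x = x + c  # -> x = 18
if x > 32:  # condition is False
else:
    c = x // 2  # -> c = 9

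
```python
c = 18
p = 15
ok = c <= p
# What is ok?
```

Trace (tracking ok):
c = 18  # -> c = 18
p = 15  # -> p = 15
ok = c <= p  # -> ok = False

Answer: False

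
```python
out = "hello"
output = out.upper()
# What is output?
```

Trace (tracking output):
out = 'hello'  # -> out = 'hello'
output = out.upper()  # -> output = 'HELLO'

Answer: 'HELLO'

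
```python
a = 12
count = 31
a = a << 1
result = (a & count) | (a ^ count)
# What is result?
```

Answer: 31

Derivation:
Trace (tracking result):
a = 12  # -> a = 12
count = 31  # -> count = 31
a = a << 1  # -> a = 24
result = a & count | a ^ count  # -> result = 31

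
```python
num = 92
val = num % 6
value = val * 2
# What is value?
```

Answer: 4

Derivation:
Trace (tracking value):
num = 92  # -> num = 92
val = num % 6  # -> val = 2
value = val * 2  # -> value = 4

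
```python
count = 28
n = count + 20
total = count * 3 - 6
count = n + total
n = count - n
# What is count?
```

Trace (tracking count):
count = 28  # -> count = 28
n = count + 20  # -> n = 48
total = count * 3 - 6  # -> total = 78
count = n + total  # -> count = 126
n = count - n  # -> n = 78

Answer: 126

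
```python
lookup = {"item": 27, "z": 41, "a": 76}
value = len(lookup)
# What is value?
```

Trace (tracking value):
lookup = {'item': 27, 'z': 41, 'a': 76}  # -> lookup = {'item': 27, 'z': 41, 'a': 76}
value = len(lookup)  # -> value = 3

Answer: 3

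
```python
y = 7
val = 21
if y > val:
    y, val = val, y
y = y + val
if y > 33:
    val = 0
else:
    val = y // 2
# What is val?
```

Trace (tracking val):
y = 7  # -> y = 7
val = 21  # -> val = 21
if y > val:  # condition is False
y = y + val  # -> y = 28
if y > 33:  # condition is False
else:
    val = y // 2  # -> val = 14

Answer: 14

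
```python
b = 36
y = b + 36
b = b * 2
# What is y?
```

Answer: 72

Derivation:
Trace (tracking y):
b = 36  # -> b = 36
y = b + 36  # -> y = 72
b = b * 2  # -> b = 72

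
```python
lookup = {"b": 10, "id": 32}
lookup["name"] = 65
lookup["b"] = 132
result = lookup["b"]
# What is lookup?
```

Trace (tracking lookup):
lookup = {'b': 10, 'id': 32}  # -> lookup = {'b': 10, 'id': 32}
lookup['name'] = 65  # -> lookup = {'b': 10, 'id': 32, 'name': 65}
lookup['b'] = 132  # -> lookup = {'b': 132, 'id': 32, 'name': 65}
result = lookup['b']  # -> result = 132

Answer: {'b': 132, 'id': 32, 'name': 65}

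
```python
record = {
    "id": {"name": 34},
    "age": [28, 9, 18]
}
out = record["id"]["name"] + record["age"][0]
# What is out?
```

Answer: 62

Derivation:
Trace (tracking out):
record = {'id': {'name': 34}, 'age': [28, 9, 18]}  # -> record = {'id': {'name': 34}, 'age': [28, 9, 18]}
out = record['id']['name'] + record['age'][0]  # -> out = 62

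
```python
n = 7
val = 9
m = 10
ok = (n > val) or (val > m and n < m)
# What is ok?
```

Answer: False

Derivation:
Trace (tracking ok):
n = 7  # -> n = 7
val = 9  # -> val = 9
m = 10  # -> m = 10
ok = n > val or (val > m and n < m)  # -> ok = False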